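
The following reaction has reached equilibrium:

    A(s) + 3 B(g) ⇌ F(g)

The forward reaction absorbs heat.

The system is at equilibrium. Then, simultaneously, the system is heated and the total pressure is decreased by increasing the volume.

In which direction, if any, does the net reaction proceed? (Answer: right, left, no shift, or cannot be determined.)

cannot be determined

The forward reaction is endothermic. Raising T favours the endothermic direction — shift to the right.
Gas moles: reactants 3, products 1 (Δn_gas = -2). Expansion shifts the system toward the side with more moles of gas — to the left.
The individual effects push in opposite directions; without quantitative information the net direction cannot be determined.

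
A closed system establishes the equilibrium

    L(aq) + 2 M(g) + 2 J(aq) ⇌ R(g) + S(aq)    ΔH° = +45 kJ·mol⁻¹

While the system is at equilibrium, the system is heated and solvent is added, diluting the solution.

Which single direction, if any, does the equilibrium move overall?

cannot be determined

The forward reaction is endothermic. Raising T favours the endothermic direction — shift to the right.
Dilution lowers every aqueous concentration by the same factor. Δn_aq = 1 − 3 = -2, so the system shifts toward the side with more dissolved moles — to the left.
The individual effects push in opposite directions; without quantitative information the net direction cannot be determined.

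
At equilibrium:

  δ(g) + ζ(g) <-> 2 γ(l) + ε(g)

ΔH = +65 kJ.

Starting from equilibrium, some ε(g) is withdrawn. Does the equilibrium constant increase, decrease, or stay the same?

The equilibrium constant depends only on temperature. This perturbation may move the position of equilibrium, but since T is unchanged, K itself is unchanged.

unchanged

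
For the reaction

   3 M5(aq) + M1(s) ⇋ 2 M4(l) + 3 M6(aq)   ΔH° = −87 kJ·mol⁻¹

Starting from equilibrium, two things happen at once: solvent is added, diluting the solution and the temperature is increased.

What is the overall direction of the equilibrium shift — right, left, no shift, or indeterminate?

left

Dilution scales every aqueous concentration by the same factor. Δn_aq = 3 − 3 = 0, so Q is unchanged — no shift.
The forward reaction is exothermic. Raising T favours the endothermic direction — shift to the left.
Only the nonzero effect(s) matter; the net shift is to the left.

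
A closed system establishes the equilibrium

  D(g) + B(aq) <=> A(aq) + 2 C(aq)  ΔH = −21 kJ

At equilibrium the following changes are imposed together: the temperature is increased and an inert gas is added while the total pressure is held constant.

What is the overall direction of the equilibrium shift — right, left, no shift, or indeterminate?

left

The forward reaction is exothermic. Raising T favours the endothermic direction — shift to the left.
Adding inert gas at constant total pressure expands the volume and lowers every reacting partial pressure. With Δn_gas = 0 − 1 = -1, Q moves away from K toward the side with fewer gas moles, so the system shifts toward the side with more gas moles — to the left.
All effects act in the same direction — net shift to the left.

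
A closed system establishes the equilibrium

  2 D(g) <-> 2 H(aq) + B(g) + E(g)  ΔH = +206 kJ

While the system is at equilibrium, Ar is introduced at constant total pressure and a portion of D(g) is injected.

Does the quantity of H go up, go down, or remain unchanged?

increases

Adding inert gas at constant total pressure expands the volume, scaling every reacting partial pressure by the same factor. Δn_gas = 2 − 2 = 0, so Q is unchanged — no shift.
Adding D (g), a reactant, drives the reaction to the right.
The net shift is to the right. H is a product, so its amount increases.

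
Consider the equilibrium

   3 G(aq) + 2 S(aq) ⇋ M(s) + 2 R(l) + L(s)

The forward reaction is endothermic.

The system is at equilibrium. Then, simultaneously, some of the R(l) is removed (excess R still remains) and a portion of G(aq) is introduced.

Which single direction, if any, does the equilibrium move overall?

R is a pure liquid; its activity is 1 regardless of amount, so Q is unaffected — no shift from this change.
Adding G (aq), a reactant, drives the reaction to the right.
Only the nonzero effect(s) matter; the net shift is to the right.

right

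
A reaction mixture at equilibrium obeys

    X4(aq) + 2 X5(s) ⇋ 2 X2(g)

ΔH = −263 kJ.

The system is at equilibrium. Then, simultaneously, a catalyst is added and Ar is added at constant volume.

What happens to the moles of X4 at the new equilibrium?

unchanged

A catalyst speeds both forward and reverse rates equally; it changes neither Q nor K — no shift from this change.
At constant volume, adding an inert gas leaves every reacting species' partial pressure unchanged, so Q is unchanged — no shift from this change.
No net shift occurs, so the amount of X4 is unchanged.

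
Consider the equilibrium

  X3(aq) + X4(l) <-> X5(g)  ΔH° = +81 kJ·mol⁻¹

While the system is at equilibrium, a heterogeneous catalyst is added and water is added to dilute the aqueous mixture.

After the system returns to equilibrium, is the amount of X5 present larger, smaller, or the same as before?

decreases

A catalyst speeds both forward and reverse rates equally; it changes neither Q nor K — no shift from this change.
Dilution lowers every aqueous concentration by the same factor. Δn_aq = 0 − 1 = -1, so the system shifts toward the side with more dissolved moles — to the left.
The net shift is to the left. X5 is a product, so its amount decreases.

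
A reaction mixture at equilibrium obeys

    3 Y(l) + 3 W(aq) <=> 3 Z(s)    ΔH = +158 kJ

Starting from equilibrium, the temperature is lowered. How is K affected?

decreases

K depends on temperature via the van 't Hoff relation. The forward reaction is endothermic, so lowering T decreases K.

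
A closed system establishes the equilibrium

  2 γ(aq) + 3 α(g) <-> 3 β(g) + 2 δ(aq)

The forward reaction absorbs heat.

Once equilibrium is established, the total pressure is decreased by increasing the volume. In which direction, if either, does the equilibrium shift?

Gas moles: reactants 3, products 3. Δn_gas = 0, so a volume change leaves Q equal to K — no shift from this change.

no shift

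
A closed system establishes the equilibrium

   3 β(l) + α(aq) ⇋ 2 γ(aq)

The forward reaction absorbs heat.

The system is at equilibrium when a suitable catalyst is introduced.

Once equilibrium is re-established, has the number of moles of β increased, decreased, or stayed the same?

unchanged

A catalyst speeds both forward and reverse rates equally; it changes neither Q nor K — no shift from this change.
No net shift occurs, so the amount of β is unchanged.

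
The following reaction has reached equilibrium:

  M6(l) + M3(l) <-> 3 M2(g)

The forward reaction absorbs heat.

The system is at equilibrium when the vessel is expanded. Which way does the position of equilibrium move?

right

Gas moles: reactants 0, products 3 (Δn_gas = +3). Expansion shifts the system toward the side with more moles of gas — to the right.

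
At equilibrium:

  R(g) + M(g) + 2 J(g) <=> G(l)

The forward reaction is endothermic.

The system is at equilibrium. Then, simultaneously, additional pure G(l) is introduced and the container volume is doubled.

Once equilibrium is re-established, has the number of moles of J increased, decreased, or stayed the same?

increases

G is a pure liquid; its activity is 1 regardless of amount, so Q is unaffected — no shift from this change.
Gas moles: reactants 4, products 0 (Δn_gas = -4). Expansion shifts the system toward the side with more moles of gas — to the left.
The net shift is to the left. J is a reactant, so its amount increases.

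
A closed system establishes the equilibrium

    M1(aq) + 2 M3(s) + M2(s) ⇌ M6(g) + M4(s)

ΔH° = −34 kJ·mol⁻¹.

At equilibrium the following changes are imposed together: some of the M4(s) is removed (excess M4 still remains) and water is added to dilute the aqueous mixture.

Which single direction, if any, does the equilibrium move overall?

left

M4 is a pure solid; its activity is 1 regardless of amount, so Q is unaffected — no shift from this change.
Dilution lowers every aqueous concentration by the same factor. Δn_aq = 0 − 1 = -1, so the system shifts toward the side with more dissolved moles — to the left.
Only the nonzero effect(s) matter; the net shift is to the left.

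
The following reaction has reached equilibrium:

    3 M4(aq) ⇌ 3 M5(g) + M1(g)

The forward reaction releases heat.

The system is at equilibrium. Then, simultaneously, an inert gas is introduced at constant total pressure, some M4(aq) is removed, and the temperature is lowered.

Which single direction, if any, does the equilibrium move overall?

cannot be determined

Adding inert gas at constant total pressure expands the volume and lowers every reacting partial pressure. With Δn_gas = 4 − 0 = +4, Q moves away from K toward the side with fewer gas moles, so the system shifts toward the side with more gas moles — to the right.
Removing M4 (aq), a reactant, drives the reaction to the left.
The forward reaction is exothermic. Lowering T favours the exothermic direction — shift to the right.
The individual effects push in opposite directions; without quantitative information the net direction cannot be determined.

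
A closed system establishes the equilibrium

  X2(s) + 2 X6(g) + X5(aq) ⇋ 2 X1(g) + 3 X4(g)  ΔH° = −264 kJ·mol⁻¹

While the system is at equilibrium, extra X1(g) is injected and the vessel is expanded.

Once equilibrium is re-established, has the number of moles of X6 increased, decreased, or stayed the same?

cannot be determined

Adding X1 (g), a product, drives the reaction to the left.
Gas moles: reactants 2, products 5 (Δn_gas = +3). Expansion shifts the system toward the side with more moles of gas — to the right.
The two effects oppose each other, so the net shift — and hence the change in X6 — cannot be determined from the given information.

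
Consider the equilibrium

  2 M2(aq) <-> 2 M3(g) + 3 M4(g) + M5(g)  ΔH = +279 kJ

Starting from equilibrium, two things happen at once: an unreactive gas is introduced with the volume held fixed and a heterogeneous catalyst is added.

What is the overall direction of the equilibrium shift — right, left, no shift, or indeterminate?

At constant volume, adding an inert gas leaves every reacting species' partial pressure unchanged, so Q is unchanged — no shift from this change.
A catalyst speeds both forward and reverse rates equally; it changes neither Q nor K — no shift from this change.
None of the changes alters Q relative to K, so there is no net shift.

no shift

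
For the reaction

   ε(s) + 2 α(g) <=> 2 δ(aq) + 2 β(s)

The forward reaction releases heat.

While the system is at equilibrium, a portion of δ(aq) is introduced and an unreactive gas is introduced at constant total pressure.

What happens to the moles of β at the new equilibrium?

Adding δ (aq), a product, drives the reaction to the left.
Adding inert gas at constant total pressure expands the volume and lowers every reacting partial pressure. With Δn_gas = 0 − 2 = -2, Q moves away from K toward the side with fewer gas moles, so the system shifts toward the side with more gas moles — to the left.
The net shift is to the left. β is a product, so its amount decreases.

decreases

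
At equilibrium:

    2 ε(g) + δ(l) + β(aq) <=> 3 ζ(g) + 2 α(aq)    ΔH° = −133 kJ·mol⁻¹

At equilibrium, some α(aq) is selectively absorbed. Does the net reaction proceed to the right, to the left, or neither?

Removing α (aq), a product, drives the reaction to the right.

right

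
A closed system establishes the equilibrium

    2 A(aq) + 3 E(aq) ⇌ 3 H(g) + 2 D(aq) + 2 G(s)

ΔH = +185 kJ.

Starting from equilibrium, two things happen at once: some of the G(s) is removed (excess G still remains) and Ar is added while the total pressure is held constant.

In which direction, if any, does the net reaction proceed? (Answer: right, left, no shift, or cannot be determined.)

right

G is a pure solid; its activity is 1 regardless of amount, so Q is unaffected — no shift from this change.
Adding inert gas at constant total pressure expands the volume and lowers every reacting partial pressure. With Δn_gas = 3 − 0 = +3, Q moves away from K toward the side with fewer gas moles, so the system shifts toward the side with more gas moles — to the right.
Only the nonzero effect(s) matter; the net shift is to the right.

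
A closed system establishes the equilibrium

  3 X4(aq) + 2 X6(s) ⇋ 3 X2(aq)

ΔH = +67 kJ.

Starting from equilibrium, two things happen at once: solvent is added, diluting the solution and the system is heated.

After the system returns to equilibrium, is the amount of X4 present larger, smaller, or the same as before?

Dilution scales every aqueous concentration by the same factor. Δn_aq = 3 − 3 = 0, so Q is unchanged — no shift.
The forward reaction is endothermic. Raising T favours the endothermic direction — shift to the right.
The net shift is to the right. X4 is a reactant, so its amount decreases.

decreases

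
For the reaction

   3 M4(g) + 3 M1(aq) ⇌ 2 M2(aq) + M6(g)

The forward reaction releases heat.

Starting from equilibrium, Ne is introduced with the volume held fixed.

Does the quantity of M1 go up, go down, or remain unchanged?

unchanged

At constant volume, adding an inert gas leaves every reacting species' partial pressure unchanged, so Q is unchanged — no shift from this change.
No net shift occurs, so the amount of M1 is unchanged.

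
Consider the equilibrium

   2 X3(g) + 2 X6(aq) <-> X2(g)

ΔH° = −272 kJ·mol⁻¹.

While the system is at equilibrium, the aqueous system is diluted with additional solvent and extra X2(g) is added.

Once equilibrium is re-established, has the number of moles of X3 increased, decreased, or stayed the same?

Dilution lowers every aqueous concentration by the same factor. Δn_aq = 0 − 2 = -2, so the system shifts toward the side with more dissolved moles — to the left.
Adding X2 (g), a product, drives the reaction to the left.
The net shift is to the left. X3 is a reactant, so its amount increases.

increases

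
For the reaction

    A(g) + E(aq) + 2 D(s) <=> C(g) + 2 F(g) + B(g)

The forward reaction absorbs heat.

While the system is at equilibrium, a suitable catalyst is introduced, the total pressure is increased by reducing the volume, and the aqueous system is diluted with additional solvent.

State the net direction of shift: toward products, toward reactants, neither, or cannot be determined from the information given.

A catalyst speeds both forward and reverse rates equally; it changes neither Q nor K — no shift from this change.
Gas moles: reactants 1, products 4 (Δn_gas = +3). Compression shifts the system toward the side with fewer moles of gas — to the left.
Dilution lowers every aqueous concentration by the same factor. Δn_aq = 0 − 1 = -1, so the system shifts toward the side with more dissolved moles — to the left.
Only the nonzero effect(s) matter; the net shift is to the left.

left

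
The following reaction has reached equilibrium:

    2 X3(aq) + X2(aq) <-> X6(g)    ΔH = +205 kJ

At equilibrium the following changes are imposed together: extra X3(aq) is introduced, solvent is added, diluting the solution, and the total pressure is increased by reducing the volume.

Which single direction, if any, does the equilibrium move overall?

Adding X3 (aq), a reactant, drives the reaction to the right.
Dilution lowers every aqueous concentration by the same factor. Δn_aq = 0 − 3 = -3, so the system shifts toward the side with more dissolved moles — to the left.
Gas moles: reactants 0, products 1 (Δn_gas = +1). Compression shifts the system toward the side with fewer moles of gas — to the left.
The individual effects push in opposite directions; without quantitative information the net direction cannot be determined.

cannot be determined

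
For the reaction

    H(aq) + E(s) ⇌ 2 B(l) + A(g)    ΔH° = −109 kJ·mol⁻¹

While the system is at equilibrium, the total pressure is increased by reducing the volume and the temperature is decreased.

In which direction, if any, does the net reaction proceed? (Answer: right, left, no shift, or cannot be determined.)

Gas moles: reactants 0, products 1 (Δn_gas = +1). Compression shifts the system toward the side with fewer moles of gas — to the left.
The forward reaction is exothermic. Lowering T favours the exothermic direction — shift to the right.
The individual effects push in opposite directions; without quantitative information the net direction cannot be determined.

cannot be determined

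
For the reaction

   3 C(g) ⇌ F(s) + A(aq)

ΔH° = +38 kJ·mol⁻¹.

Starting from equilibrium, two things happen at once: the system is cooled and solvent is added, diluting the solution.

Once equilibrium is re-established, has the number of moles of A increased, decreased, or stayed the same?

cannot be determined

The forward reaction is endothermic. Lowering T favours the exothermic direction — shift to the left.
Dilution lowers every aqueous concentration by the same factor. Δn_aq = 1 − 0 = +1, so the system shifts toward the side with more dissolved moles — to the right.
The two effects oppose each other, so the net shift — and hence the change in A — cannot be determined from the given information.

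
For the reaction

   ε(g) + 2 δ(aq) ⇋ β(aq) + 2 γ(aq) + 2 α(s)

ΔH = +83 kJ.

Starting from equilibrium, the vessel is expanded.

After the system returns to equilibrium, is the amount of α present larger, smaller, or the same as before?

Gas moles: reactants 1, products 0 (Δn_gas = -1). Expansion shifts the system toward the side with more moles of gas — to the left.
The net shift is to the left. α is a product, so its amount decreases.

decreases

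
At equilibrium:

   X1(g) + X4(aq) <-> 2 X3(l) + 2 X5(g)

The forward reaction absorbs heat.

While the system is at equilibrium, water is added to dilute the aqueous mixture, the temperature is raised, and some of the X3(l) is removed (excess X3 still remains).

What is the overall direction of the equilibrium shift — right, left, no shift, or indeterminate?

cannot be determined

Dilution lowers every aqueous concentration by the same factor. Δn_aq = 0 − 1 = -1, so the system shifts toward the side with more dissolved moles — to the left.
The forward reaction is endothermic. Raising T favours the endothermic direction — shift to the right.
X3 is a pure liquid; its activity is 1 regardless of amount, so Q is unaffected — no shift from this change.
The individual effects push in opposite directions; without quantitative information the net direction cannot be determined.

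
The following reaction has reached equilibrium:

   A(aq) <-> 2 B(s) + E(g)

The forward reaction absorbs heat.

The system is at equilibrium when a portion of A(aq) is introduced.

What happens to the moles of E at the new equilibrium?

increases

Adding A (aq), a reactant, drives the reaction to the right.
The net shift is to the right. E is a product, so its amount increases.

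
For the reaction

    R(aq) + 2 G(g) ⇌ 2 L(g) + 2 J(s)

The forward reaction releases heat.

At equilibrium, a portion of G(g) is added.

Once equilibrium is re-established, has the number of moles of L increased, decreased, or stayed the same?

increases

Adding G (g), a reactant, drives the reaction to the right.
The net shift is to the right. L is a product, so its amount increases.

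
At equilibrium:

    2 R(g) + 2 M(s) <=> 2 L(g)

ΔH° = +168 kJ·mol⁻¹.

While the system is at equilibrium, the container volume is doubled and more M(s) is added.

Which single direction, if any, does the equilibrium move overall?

Gas moles: reactants 2, products 2. Δn_gas = 0, so a volume change leaves Q equal to K — no shift from this change.
M is a pure solid; its activity is 1 regardless of amount, so Q is unaffected — no shift from this change.
None of the changes alters Q relative to K, so there is no net shift.

no shift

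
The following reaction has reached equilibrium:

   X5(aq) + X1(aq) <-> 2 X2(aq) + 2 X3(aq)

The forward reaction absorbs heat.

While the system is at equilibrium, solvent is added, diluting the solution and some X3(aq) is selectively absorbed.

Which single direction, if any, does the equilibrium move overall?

right

Dilution lowers every aqueous concentration by the same factor. Δn_aq = 4 − 2 = +2, so the system shifts toward the side with more dissolved moles — to the right.
Removing X3 (aq), a product, drives the reaction to the right.
All effects act in the same direction — net shift to the right.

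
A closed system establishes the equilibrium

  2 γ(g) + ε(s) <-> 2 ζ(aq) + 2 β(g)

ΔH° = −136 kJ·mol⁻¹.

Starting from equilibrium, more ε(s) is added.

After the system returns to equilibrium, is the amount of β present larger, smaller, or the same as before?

ε is a pure solid; its activity is 1 regardless of amount, so Q is unaffected — no shift from this change.
No net shift occurs, so the amount of β is unchanged.

unchanged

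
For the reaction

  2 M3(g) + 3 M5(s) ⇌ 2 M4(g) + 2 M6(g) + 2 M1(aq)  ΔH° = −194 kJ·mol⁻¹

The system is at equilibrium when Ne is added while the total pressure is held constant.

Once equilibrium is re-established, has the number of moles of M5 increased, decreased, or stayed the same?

Adding inert gas at constant total pressure expands the volume and lowers every reacting partial pressure. With Δn_gas = 4 − 2 = +2, Q moves away from K toward the side with fewer gas moles, so the system shifts toward the side with more gas moles — to the right.
The net shift is to the right. M5 is a reactant, so its amount decreases.

decreases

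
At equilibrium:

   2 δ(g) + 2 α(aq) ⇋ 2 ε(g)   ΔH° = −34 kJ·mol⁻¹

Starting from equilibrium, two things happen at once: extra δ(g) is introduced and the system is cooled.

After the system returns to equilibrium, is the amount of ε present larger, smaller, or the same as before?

Adding δ (g), a reactant, drives the reaction to the right.
The forward reaction is exothermic. Lowering T favours the exothermic direction — shift to the right.
The net shift is to the right. ε is a product, so its amount increases.

increases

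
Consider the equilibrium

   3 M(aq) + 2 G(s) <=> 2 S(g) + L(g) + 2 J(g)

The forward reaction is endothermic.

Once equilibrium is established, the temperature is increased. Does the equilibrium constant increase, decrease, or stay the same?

increases

K depends on temperature via the van 't Hoff relation. The forward reaction is endothermic, so raising T increases K.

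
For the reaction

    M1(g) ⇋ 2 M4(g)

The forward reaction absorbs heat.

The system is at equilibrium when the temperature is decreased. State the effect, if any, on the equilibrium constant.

decreases

K depends on temperature via the van 't Hoff relation. The forward reaction is endothermic, so lowering T decreases K.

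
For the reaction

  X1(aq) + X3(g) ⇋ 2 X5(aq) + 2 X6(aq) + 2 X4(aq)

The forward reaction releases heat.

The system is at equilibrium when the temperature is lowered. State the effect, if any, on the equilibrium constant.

increases

K depends on temperature via the van 't Hoff relation. The forward reaction is exothermic, so lowering T increases K.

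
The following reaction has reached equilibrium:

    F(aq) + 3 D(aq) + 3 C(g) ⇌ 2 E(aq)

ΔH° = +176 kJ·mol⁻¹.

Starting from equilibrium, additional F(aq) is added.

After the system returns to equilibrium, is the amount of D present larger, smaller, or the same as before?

decreases

Adding F (aq), a reactant, drives the reaction to the right.
The net shift is to the right. D is a reactant, so its amount decreases.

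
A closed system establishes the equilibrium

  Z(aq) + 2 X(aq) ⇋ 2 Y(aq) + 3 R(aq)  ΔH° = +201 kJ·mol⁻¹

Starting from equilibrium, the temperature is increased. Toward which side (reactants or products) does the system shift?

right

The forward reaction is endothermic. Raising T favours the endothermic direction — shift to the right.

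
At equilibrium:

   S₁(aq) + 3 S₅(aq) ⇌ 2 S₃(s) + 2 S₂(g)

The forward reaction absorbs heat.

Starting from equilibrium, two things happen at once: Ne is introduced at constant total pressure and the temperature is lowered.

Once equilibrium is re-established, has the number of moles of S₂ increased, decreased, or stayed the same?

cannot be determined

Adding inert gas at constant total pressure expands the volume and lowers every reacting partial pressure. With Δn_gas = 2 − 0 = +2, Q moves away from K toward the side with fewer gas moles, so the system shifts toward the side with more gas moles — to the right.
The forward reaction is endothermic. Lowering T favours the exothermic direction — shift to the left.
The two effects oppose each other, so the net shift — and hence the change in S₂ — cannot be determined from the given information.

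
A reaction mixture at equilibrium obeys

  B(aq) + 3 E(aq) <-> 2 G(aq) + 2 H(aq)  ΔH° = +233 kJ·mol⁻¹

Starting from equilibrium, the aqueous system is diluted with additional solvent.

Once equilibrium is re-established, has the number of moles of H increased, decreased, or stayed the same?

Dilution scales every aqueous concentration by the same factor. Δn_aq = 4 − 4 = 0, so Q is unchanged — no shift.
No net shift occurs, so the amount of H is unchanged.

unchanged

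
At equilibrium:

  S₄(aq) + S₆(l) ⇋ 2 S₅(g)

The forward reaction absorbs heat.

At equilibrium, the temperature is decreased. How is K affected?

K depends on temperature via the van 't Hoff relation. The forward reaction is endothermic, so lowering T decreases K.

decreases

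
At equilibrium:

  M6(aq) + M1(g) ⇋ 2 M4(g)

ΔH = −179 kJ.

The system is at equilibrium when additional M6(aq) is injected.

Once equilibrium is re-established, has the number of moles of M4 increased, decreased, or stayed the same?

Adding M6 (aq), a reactant, drives the reaction to the right.
The net shift is to the right. M4 is a product, so its amount increases.

increases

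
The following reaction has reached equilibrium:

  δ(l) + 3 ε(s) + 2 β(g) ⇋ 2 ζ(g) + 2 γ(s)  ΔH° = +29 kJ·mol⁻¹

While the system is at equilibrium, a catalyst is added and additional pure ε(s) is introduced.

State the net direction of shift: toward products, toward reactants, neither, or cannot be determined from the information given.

A catalyst speeds both forward and reverse rates equally; it changes neither Q nor K — no shift from this change.
ε is a pure solid; its activity is 1 regardless of amount, so Q is unaffected — no shift from this change.
None of the changes alters Q relative to K, so there is no net shift.

no shift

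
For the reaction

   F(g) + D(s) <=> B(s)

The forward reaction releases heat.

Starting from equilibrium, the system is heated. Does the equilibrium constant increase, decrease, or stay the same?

decreases

K depends on temperature via the van 't Hoff relation. The forward reaction is exothermic, so raising T decreases K.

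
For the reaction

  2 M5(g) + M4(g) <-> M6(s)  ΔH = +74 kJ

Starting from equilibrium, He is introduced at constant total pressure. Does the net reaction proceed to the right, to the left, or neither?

left

Adding inert gas at constant total pressure expands the volume and lowers every reacting partial pressure. With Δn_gas = 0 − 3 = -3, Q moves away from K toward the side with fewer gas moles, so the system shifts toward the side with more gas moles — to the left.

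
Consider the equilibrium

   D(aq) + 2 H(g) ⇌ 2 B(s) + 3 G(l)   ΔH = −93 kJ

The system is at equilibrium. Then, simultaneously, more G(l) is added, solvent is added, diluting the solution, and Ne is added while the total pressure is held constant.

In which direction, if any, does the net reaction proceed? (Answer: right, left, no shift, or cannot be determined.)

left

G is a pure liquid; its activity is 1 regardless of amount, so Q is unaffected — no shift from this change.
Dilution lowers every aqueous concentration by the same factor. Δn_aq = 0 − 1 = -1, so the system shifts toward the side with more dissolved moles — to the left.
Adding inert gas at constant total pressure expands the volume and lowers every reacting partial pressure. With Δn_gas = 0 − 2 = -2, Q moves away from K toward the side with fewer gas moles, so the system shifts toward the side with more gas moles — to the left.
Only the nonzero effect(s) matter; the net shift is to the left.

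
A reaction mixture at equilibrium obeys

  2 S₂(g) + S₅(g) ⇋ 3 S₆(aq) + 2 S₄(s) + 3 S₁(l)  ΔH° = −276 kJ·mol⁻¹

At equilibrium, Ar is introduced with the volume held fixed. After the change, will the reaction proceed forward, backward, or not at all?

At constant volume, adding an inert gas leaves every reacting species' partial pressure unchanged, so Q is unchanged — no shift from this change.

no shift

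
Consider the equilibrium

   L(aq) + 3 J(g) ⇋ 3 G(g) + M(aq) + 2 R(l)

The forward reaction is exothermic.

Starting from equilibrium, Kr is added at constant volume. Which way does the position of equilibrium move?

no shift

At constant volume, adding an inert gas leaves every reacting species' partial pressure unchanged, so Q is unchanged — no shift from this change.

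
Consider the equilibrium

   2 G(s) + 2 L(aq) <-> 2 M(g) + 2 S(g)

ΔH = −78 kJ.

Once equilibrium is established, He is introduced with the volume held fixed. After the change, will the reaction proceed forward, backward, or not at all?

At constant volume, adding an inert gas leaves every reacting species' partial pressure unchanged, so Q is unchanged — no shift from this change.

no shift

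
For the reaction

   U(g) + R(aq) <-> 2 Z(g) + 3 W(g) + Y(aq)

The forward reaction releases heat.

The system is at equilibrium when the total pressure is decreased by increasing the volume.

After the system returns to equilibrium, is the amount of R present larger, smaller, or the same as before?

Gas moles: reactants 1, products 5 (Δn_gas = +4). Expansion shifts the system toward the side with more moles of gas — to the right.
The net shift is to the right. R is a reactant, so its amount decreases.

decreases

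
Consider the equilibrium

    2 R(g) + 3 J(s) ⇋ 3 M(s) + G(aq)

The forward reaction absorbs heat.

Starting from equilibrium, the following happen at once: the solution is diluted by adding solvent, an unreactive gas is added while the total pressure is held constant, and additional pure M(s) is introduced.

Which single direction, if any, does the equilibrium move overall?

cannot be determined

Dilution lowers every aqueous concentration by the same factor. Δn_aq = 1 − 0 = +1, so the system shifts toward the side with more dissolved moles — to the right.
Adding inert gas at constant total pressure expands the volume and lowers every reacting partial pressure. With Δn_gas = 0 − 2 = -2, Q moves away from K toward the side with fewer gas moles, so the system shifts toward the side with more gas moles — to the left.
M is a pure solid; its activity is 1 regardless of amount, so Q is unaffected — no shift from this change.
The individual effects push in opposite directions; without quantitative information the net direction cannot be determined.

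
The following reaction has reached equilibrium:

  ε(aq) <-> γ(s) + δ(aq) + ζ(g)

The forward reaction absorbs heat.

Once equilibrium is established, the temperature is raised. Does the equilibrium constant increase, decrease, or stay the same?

K depends on temperature via the van 't Hoff relation. The forward reaction is endothermic, so raising T increases K.

increases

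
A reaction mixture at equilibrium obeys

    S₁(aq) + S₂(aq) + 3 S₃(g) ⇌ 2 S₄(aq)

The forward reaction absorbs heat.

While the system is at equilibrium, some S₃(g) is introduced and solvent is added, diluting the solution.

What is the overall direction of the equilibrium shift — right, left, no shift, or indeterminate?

Adding S₃ (g), a reactant, drives the reaction to the right.
Dilution scales every aqueous concentration by the same factor. Δn_aq = 2 − 2 = 0, so Q is unchanged — no shift.
Only the nonzero effect(s) matter; the net shift is to the right.

right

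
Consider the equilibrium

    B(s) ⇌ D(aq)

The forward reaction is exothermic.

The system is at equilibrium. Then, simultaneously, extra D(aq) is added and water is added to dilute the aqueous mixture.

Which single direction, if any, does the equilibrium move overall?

Adding D (aq), a product, drives the reaction to the left.
Dilution lowers every aqueous concentration by the same factor. Δn_aq = 1 − 0 = +1, so the system shifts toward the side with more dissolved moles — to the right.
The individual effects push in opposite directions; without quantitative information the net direction cannot be determined.

cannot be determined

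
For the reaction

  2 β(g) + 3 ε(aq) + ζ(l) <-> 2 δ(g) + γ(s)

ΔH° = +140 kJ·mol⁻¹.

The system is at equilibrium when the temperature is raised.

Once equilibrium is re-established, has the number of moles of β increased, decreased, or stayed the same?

decreases

The forward reaction is endothermic. Raising T favours the endothermic direction — shift to the right.
The net shift is to the right. β is a reactant, so its amount decreases.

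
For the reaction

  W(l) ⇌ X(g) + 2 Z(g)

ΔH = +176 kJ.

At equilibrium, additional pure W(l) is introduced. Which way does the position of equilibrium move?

W is a pure liquid; its activity is 1 regardless of amount, so Q is unaffected — no shift from this change.

no shift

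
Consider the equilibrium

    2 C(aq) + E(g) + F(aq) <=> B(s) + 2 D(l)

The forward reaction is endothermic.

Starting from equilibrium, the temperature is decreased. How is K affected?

decreases

K depends on temperature via the van 't Hoff relation. The forward reaction is endothermic, so lowering T decreases K.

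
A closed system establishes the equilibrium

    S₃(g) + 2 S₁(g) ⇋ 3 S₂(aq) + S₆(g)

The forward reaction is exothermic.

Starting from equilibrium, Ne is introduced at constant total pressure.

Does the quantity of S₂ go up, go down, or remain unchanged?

Adding inert gas at constant total pressure expands the volume and lowers every reacting partial pressure. With Δn_gas = 1 − 3 = -2, Q moves away from K toward the side with fewer gas moles, so the system shifts toward the side with more gas moles — to the left.
The net shift is to the left. S₂ is a product, so its amount decreases.

decreases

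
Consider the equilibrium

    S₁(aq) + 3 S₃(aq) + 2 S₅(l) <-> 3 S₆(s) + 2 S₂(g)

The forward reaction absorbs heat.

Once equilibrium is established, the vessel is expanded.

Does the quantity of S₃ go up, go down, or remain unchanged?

Gas moles: reactants 0, products 2 (Δn_gas = +2). Expansion shifts the system toward the side with more moles of gas — to the right.
The net shift is to the right. S₃ is a reactant, so its amount decreases.

decreases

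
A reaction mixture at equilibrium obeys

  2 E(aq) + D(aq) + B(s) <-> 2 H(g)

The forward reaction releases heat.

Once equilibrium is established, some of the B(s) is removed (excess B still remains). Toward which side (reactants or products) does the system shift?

no shift

B is a pure solid; its activity is 1 regardless of amount, so Q is unaffected — no shift from this change.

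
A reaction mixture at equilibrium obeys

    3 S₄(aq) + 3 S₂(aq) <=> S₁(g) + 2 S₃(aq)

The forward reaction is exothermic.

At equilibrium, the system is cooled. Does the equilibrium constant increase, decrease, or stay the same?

increases

K depends on temperature via the van 't Hoff relation. The forward reaction is exothermic, so lowering T increases K.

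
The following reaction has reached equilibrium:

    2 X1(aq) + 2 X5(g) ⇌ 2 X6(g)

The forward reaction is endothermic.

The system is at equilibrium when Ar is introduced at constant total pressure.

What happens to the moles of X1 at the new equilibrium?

Adding inert gas at constant total pressure expands the volume, scaling every reacting partial pressure by the same factor. Δn_gas = 2 − 2 = 0, so Q is unchanged — no shift.
No net shift occurs, so the amount of X1 is unchanged.

unchanged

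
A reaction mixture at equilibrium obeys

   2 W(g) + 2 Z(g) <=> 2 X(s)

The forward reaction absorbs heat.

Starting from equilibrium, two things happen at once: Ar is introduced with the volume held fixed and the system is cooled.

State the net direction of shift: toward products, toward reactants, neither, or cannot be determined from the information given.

At constant volume, adding an inert gas leaves every reacting species' partial pressure unchanged, so Q is unchanged — no shift from this change.
The forward reaction is endothermic. Lowering T favours the exothermic direction — shift to the left.
Only the nonzero effect(s) matter; the net shift is to the left.

left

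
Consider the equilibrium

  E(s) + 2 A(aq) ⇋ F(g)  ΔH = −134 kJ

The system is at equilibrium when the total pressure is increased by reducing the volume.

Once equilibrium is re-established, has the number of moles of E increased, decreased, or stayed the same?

Gas moles: reactants 0, products 1 (Δn_gas = +1). Compression shifts the system toward the side with fewer moles of gas — to the left.
The net shift is to the left. E is a reactant, so its amount increases.

increases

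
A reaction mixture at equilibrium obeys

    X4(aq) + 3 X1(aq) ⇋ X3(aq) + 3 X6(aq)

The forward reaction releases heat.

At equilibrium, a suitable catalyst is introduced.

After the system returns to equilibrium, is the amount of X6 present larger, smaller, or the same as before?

unchanged

A catalyst speeds both forward and reverse rates equally; it changes neither Q nor K — no shift from this change.
No net shift occurs, so the amount of X6 is unchanged.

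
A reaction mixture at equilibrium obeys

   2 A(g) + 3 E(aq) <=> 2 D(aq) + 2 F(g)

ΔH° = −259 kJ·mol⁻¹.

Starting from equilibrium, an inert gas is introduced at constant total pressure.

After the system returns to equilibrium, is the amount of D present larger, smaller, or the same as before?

Adding inert gas at constant total pressure expands the volume, scaling every reacting partial pressure by the same factor. Δn_gas = 2 − 2 = 0, so Q is unchanged — no shift.
No net shift occurs, so the amount of D is unchanged.

unchanged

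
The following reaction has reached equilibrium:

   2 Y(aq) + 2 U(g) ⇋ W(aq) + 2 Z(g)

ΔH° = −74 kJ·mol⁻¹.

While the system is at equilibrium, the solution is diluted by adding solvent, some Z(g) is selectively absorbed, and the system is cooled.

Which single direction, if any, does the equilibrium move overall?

cannot be determined

Dilution lowers every aqueous concentration by the same factor. Δn_aq = 1 − 2 = -1, so the system shifts toward the side with more dissolved moles — to the left.
Removing Z (g), a product, drives the reaction to the right.
The forward reaction is exothermic. Lowering T favours the exothermic direction — shift to the right.
The individual effects push in opposite directions; without quantitative information the net direction cannot be determined.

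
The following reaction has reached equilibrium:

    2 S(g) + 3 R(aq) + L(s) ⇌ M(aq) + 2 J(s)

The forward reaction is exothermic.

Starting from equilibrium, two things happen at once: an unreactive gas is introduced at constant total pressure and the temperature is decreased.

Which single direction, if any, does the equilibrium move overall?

cannot be determined

Adding inert gas at constant total pressure expands the volume and lowers every reacting partial pressure. With Δn_gas = 0 − 2 = -2, Q moves away from K toward the side with fewer gas moles, so the system shifts toward the side with more gas moles — to the left.
The forward reaction is exothermic. Lowering T favours the exothermic direction — shift to the right.
The individual effects push in opposite directions; without quantitative information the net direction cannot be determined.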